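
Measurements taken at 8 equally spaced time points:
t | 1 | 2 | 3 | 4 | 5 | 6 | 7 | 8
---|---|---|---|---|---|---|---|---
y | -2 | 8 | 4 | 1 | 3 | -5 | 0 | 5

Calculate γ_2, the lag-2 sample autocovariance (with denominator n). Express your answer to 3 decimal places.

-3.672

Mean ȳ = (-2 + 8 + 4 + 1 + 3 − 5 + 0 + 5)/8 = 1.7500
Σ_{t=1}^{6}(y_t−ȳ)(y_{t+2}−ȳ) = -29.3750
γ_2 = -29.3750 / 8 = -3.672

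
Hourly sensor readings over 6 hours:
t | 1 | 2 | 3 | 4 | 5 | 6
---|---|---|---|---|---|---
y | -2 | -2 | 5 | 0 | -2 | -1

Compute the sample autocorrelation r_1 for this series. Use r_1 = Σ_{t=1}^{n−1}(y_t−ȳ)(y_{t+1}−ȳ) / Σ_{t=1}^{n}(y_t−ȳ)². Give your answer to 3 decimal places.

-0.101

Mean ȳ = (-2 − 2 + 5 + 0 − 2 − 1)/6 = -0.3333
Deviations from mean: -1.6667, -1.6667, 5.3333, 0.3333, -1.6667, -0.6667
Σ(y_t−ȳ)(y_{t+1}−ȳ) = (2.7778) + (-8.8889) + (1.7778) + (-0.5556) + (1.1111) = -3.7778
Denominator Σ(y_t−ȳ)² = 37.3333
r_1 = -3.7778 / 37.3333 = -0.101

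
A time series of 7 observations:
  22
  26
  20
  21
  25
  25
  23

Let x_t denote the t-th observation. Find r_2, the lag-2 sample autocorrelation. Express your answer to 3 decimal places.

Mean x̄ = (22 + 26 + 20 + 21 + 25 + 25 + 23)/7 = 23.1429
Deviations from mean: -1.1429, 2.8571, -3.1429, -2.1429, 1.8571, 1.8571, -0.1429
Σ(x_t−x̄)(x_{t+2}−x̄) = (3.5918) + (-6.1224) + (-5.8367) + (-3.9796) + (-0.2653) = -12.6122
Denominator Σ(x_t−x̄)² = 30.8571
r_2 = -12.6122 / 30.8571 = -0.409

-0.409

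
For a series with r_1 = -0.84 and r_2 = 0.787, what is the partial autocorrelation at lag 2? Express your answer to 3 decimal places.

0.276

φ_{22} = (r_2 − r_1²) / (1 − r_1²)
r_1² = (-0.84)² = 0.7056
Numerator = 0.787 − 0.7056 = 0.0814; denominator = 1 − 0.7056 = 0.2944
φ_{22} = 0.0814 / 0.2944 = 0.276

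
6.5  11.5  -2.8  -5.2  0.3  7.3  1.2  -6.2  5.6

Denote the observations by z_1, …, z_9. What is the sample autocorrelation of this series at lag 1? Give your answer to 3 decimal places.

0.027

Mean z̄ = (6.5 + 11.5 − 2.8 − 5.2 + 0.3 + 7.3 + 1.2 − 6.2 + 5.6)/9 = 2.0222
Numerator Σ_{t=1}^{8}(z_t−z̄)(z_{t+1}−z̄) = 7.9151
Denominator Σ(z_t−z̄)² = 297.1956
r_1 = 7.9151 / 297.1956 = 0.027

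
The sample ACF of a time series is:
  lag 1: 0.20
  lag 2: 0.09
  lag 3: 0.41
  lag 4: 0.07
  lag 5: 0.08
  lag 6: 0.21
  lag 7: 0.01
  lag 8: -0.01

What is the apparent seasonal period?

The largest autocorrelation is r_3 = 0.41, with a weaker echo at lag 6 (0.21); the remaining lags stay at or below 0.20. The elevated value at lag 1 (0.20), dropping to 0.09 at lag 2, reflects decaying short-term dependence rather than seasonality.
The dominant spike at lag 3 indicates a seasonal period of 3.

3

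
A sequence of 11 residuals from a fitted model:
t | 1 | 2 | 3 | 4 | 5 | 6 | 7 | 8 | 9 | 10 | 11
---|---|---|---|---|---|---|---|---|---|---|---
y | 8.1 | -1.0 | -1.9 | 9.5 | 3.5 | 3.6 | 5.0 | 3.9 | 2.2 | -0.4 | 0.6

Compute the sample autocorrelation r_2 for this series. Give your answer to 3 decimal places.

Mean ȳ = (8.1 − 1.0 − 1.9 + 9.5 + 3.5 + 3.6 + 5.0 + 3.9 + 2.2 − 0.4 + 0.6)/11 = 3.0091
Numerator Σ_{t=1}^{9}(y_t−ȳ)(y_{t+2}−ȳ) = -50.7838
Denominator Σ(y_t−ȳ)² = 131.6491
r_2 = -50.7838 / 131.6491 = -0.386

-0.386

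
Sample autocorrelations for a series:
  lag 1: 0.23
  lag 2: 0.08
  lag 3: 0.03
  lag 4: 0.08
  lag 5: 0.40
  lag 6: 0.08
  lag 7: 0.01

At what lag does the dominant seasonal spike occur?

5

The largest autocorrelation is r_5 = 0.40; the remaining lags stay at or below 0.23. The elevated value at lag 1 (0.23), dropping to 0.08 at lag 2, reflects decaying short-term dependence rather than seasonality.
The dominant spike at lag 5 indicates a seasonal period of 5.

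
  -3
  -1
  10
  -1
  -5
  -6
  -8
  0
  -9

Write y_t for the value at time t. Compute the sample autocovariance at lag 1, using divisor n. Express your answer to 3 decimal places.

3.484

Mean ȳ = (-3 − 1 + 10 − 1 − 5 − 6 − 8 + 0 − 9)/9 = -2.5556
Σ_{t=1}^{8}(y_t−ȳ)(y_{t+1}−ȳ) = 31.3580
γ_1 = 31.3580 / 9 = 3.484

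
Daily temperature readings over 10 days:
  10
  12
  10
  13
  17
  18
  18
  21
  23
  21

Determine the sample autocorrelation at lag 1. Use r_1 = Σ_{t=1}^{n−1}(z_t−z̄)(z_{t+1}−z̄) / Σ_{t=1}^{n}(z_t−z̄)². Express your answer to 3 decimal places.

0.724

Mean z̄ = (10 + 12 + 10 + 13 + 17 + 18 + 18 + 21 + 23 + 21)/10 = 16.3000
Numerator Σ_{t=1}^{9}(z_t−z̄)(z_{t+1}−z̄) = 147.7100
Denominator Σ(z_t−z̄)² = 204.1000
r_1 = 147.7100 / 204.1000 = 0.724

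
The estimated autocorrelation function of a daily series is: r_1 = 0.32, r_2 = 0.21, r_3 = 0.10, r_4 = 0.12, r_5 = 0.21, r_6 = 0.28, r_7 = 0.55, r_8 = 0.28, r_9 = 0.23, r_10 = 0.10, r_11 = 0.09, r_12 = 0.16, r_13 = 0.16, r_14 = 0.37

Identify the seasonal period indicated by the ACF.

The largest autocorrelation is r_7 = 0.55, with a weaker echo at lag 14 (0.37); the remaining lags stay at or below 0.32. The elevated value at lag 1 (0.32), dropping to 0.21 at lag 2, reflects decaying short-term dependence rather than seasonality.
The dominant spike at lag 7 indicates a seasonal period of 7.

7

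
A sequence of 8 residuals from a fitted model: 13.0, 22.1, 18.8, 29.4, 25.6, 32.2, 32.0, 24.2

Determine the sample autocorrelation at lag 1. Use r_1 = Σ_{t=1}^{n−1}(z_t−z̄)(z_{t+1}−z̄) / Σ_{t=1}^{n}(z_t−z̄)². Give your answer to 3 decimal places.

Mean z̄ = (13.0 + 22.1 + 18.8 + 29.4 + 25.6 + 32.2 + 32.0 + 24.2)/8 = 24.6625
Deviations from mean: -11.6625, -2.5625, -5.8625, 4.7375, 0.9375, 7.5375, 7.3375, -0.4625
Numerator Σ_{t=1}^{7}(z_t−z̄)(z_{t+1}−z̄) = 80.5548
Denominator Σ(z_t−z̄)² = 311.1388
r_1 = 80.5548 / 311.1388 = 0.259

0.259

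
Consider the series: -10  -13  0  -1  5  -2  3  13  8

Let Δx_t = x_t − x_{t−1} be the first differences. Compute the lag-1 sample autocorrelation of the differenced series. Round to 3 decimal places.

-0.532

First differences Δx: -3, 13, -1, 6, -7, 5, 10, -5
Mean of differences = 2.2500
Numerator Σ(Δx_t−Δx̄)(Δx_{t+1}−Δx̄) = -198.5625
Denominator Σ(Δx_t−Δx̄)² = 373.5000
r_1(Δx) = -198.5625 / 373.5000 = -0.532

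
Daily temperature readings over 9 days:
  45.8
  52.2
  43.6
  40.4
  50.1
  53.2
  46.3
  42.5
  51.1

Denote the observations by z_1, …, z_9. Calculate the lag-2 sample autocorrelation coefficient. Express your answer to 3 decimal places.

Mean z̄ = (45.8 + 52.2 + 43.6 + 40.4 + 50.1 + 53.2 + 46.3 + 42.5 + 51.1)/9 = 47.2444
Σ(z_t−z̄)(z_{t+2}−z̄) = (5.2642) + (-33.9180) + (-10.4069) + (-40.7625) + (-2.6969) + (-28.2558) + (-3.6414) = -114.4173
Denominator Σ(z_t−z̄)² = 168.6622
r_2 = -114.4173 / 168.6622 = -0.678

-0.678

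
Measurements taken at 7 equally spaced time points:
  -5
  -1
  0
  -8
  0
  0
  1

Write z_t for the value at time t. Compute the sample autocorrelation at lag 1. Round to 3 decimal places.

Mean z̄ = (-5 − 1 + 0 − 8 + 0 + 0 + 1)/7 = -1.8571
Σ(z_t−z̄)(z_{t+1}−z̄) = (-2.6939) + (1.5918) + (-11.4082) + (-11.4082) + (3.4490) + (5.3061) = -15.1633
Denominator Σ(z_t−z̄)² = 66.8571
r_1 = -15.1633 / 66.8571 = -0.227

-0.227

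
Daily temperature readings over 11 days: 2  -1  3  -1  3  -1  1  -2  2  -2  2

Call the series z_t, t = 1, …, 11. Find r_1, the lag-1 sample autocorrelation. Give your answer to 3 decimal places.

Mean z̄ = (2 − 1 + 3 − 1 + 3 − 1 + 1 − 2 + 2 − 2 + 2)/11 = 0.5455
Numerator Σ_{t=1}^{10}(z_t−z̄)(z_{t+1}−z̄) = -30.3884
Denominator Σ(z_t−z̄)² = 38.7273
r_1 = -30.3884 / 38.7273 = -0.785

-0.785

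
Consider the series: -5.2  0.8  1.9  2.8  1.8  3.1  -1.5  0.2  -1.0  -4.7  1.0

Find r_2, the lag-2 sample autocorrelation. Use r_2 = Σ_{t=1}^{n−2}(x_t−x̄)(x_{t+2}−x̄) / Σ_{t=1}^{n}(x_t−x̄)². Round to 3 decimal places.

Mean x̄ = (-5.2 + 0.8 + 1.9 + 2.8 + 1.8 + 3.1 − 1.5 + 0.2 − 1.0 − 4.7 + 1.0)/11 = -0.0727
Numerator Σ_{t=1}^{9}(x_t−x̄)(x_{t+2}−x̄) = 2.4603
Denominator Σ(x_t−x̄)² = 78.3018
r_2 = 2.4603 / 78.3018 = 0.031

0.031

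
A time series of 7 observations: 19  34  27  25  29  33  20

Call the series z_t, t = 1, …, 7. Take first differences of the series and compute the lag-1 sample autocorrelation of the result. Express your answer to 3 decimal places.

First differences Δz: 15, -7, -2, 4, 4, -13
Mean of differences = 0.1667
Numerator Σ(Δz_t−Δz̄)(Δz_{t+1}−Δz̄) = -134.8611
Denominator Σ(Δz_t−Δz̄)² = 478.8333
r_1(Δz) = -134.8611 / 478.8333 = -0.282

-0.282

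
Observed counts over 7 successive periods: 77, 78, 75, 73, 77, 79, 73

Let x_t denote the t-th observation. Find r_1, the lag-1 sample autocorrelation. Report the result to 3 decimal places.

-0.176

Mean x̄ = (77 + 78 + 75 + 73 + 77 + 79 + 73)/7 = 76.0000
Σ(x_t−x̄)(x_{t+1}−x̄) = (2.0000) + (-2.0000) + (3.0000) + (-3.0000) + (3.0000) + (-9.0000) = -6.0000
Denominator Σ(x_t−x̄)² = 34.0000
r_1 = -6.0000 / 34.0000 = -0.176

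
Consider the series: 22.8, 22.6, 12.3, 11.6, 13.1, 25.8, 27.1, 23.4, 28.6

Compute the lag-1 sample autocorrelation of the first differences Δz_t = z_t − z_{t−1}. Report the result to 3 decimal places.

First differences Δz: -0.2, -10.3, -0.7, 1.5, 12.7, 1.3, -3.7, 5.2
Mean of differences = 0.7250
Numerator Σ(Δz_t−Δz̄)(Δz_{t+1}−Δz̄) = 18.6244
Denominator Σ(Δz_t−Δz̄)² = 308.3750
r_1(Δz) = 18.6244 / 308.3750 = 0.060

0.060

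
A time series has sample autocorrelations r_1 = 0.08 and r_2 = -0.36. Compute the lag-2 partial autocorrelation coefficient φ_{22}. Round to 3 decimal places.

φ_{22} = (r_2 − r_1²) / (1 − r_1²)
r_1² = (0.08)² = 0.0064
Numerator = -0.36 − 0.0064 = -0.3664; denominator = 1 − 0.0064 = 0.9936
φ_{22} = -0.3664 / 0.9936 = -0.369

-0.369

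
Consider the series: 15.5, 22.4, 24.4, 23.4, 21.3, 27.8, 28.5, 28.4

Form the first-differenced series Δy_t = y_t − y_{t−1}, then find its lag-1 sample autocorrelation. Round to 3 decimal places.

First differences Δy: 6.9, 2.0, -1.0, -2.1, 6.5, 0.7, -0.1
Mean of differences = 1.8429
Numerator Σ(Δy_t−Δȳ)(Δy_{t+1}−Δȳ) = -9.9076
Denominator Σ(Δy_t−Δȳ)² = 75.9971
r_1(Δy) = -9.9076 / 75.9971 = -0.130

-0.130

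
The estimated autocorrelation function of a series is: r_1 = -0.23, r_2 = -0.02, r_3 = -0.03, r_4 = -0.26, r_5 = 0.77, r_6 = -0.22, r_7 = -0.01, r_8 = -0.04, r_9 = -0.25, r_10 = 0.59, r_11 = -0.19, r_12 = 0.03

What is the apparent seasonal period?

The largest autocorrelation is r_5 = 0.77, with a weaker echo at lag 10 (0.59); the remaining lags stay at or below 0.03.
The dominant spike at lag 5 indicates a seasonal period of 5.

5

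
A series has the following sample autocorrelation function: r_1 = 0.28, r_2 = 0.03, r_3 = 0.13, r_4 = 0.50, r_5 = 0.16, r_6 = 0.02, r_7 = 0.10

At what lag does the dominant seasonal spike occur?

4

The largest autocorrelation is r_4 = 0.50; the remaining lags stay at or below 0.28. The elevated value at lag 1 (0.28), dropping to 0.03 at lag 2, reflects decaying short-term dependence rather than seasonality.
The dominant spike at lag 4 indicates a seasonal period of 4.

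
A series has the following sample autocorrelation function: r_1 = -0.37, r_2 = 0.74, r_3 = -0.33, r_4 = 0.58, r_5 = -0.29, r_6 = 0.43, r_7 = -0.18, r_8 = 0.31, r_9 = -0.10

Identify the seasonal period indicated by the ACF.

2

The largest autocorrelation is r_2 = 0.74, with weaker echoes at lags 4 (0.58), 6 (0.43) and 8 (0.31); the remaining lags stay at or below -0.10.
The dominant spike at lag 2 indicates a seasonal period of 2.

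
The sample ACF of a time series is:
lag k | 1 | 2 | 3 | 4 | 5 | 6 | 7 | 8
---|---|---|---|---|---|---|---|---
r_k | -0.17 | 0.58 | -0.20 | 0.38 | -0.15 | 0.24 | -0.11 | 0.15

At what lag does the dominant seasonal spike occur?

2

The largest autocorrelation is r_2 = 0.58, with weaker echoes at lags 4 (0.38), 6 (0.24) and 8 (0.15); the remaining lags stay at or below -0.11.
The dominant spike at lag 2 indicates a seasonal period of 2.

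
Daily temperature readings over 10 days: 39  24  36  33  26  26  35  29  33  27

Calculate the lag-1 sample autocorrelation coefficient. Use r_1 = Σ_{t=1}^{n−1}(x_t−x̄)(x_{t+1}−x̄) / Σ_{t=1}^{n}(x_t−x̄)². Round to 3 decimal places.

-0.463

Mean x̄ = (39 + 24 + 36 + 33 + 26 + 26 + 35 + 29 + 33 + 27)/10 = 30.8000
Numerator Σ_{t=1}^{9}(x_t−x̄)(x_{t+1}−x̄) = -107.2400
Denominator Σ(x_t−x̄)² = 231.6000
r_1 = -107.2400 / 231.6000 = -0.463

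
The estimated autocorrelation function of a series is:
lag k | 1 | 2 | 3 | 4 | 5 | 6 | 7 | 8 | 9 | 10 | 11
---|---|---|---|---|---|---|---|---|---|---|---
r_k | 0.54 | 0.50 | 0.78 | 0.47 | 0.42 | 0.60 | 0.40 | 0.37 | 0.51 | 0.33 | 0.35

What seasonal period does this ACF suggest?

The largest autocorrelation is r_3 = 0.78, with a weaker echo at lag 6 (0.60); the remaining lags stay at or below 0.54. The elevated value at lag 1 (0.54), dropping to 0.50 at lag 2, reflects decaying short-term dependence rather than seasonality.
The dominant spike at lag 3 indicates a seasonal period of 3.

3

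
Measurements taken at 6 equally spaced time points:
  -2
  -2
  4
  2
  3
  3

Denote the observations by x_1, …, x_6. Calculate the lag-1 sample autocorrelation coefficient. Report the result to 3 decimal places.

Mean x̄ = (-2 − 2 + 4 + 2 + 3 + 3)/6 = 1.3333
Σ(x_t−x̄)(x_{t+1}−x̄) = (11.1111) + (-8.8889) + (1.7778) + (1.1111) + (2.7778) = 7.8889
Denominator Σ(x_t−x̄)² = 35.3333
r_1 = 7.8889 / 35.3333 = 0.223

0.223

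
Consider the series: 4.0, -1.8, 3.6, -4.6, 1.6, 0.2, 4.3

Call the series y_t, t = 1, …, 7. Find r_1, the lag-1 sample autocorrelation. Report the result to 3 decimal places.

-0.546

Mean ȳ = (4.0 − 1.8 + 3.6 − 4.6 + 1.6 + 0.2 + 4.3)/7 = 1.0429
Deviations from mean: 2.9571, -2.8429, 2.5571, -5.6429, 0.5571, -0.8429, 3.2571
Numerator Σ_{t=1}^{6}(y_t−ȳ)(y_{t+1}−ȳ) = -36.4647
Denominator Σ(y_t−ȳ)² = 66.8371
r_1 = -36.4647 / 66.8371 = -0.546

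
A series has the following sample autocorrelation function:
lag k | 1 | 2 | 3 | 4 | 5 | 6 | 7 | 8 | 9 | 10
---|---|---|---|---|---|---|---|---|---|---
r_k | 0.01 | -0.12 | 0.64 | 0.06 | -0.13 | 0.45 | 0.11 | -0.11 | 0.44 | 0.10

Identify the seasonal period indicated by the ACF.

3

The largest autocorrelation is r_3 = 0.64, with weaker echoes at lags 6 (0.45) and 9 (0.44); the remaining lags stay at or below 0.11.
The dominant spike at lag 3 indicates a seasonal period of 3.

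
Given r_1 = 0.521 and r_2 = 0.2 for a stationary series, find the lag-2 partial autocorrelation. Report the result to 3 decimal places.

-0.098

φ_{22} = (r_2 − r_1²) / (1 − r_1²)
r_1² = (0.521)² = 0.271441
Numerator = 0.2 − 0.2714 = -0.0714; denominator = 1 − 0.2714 = 0.7286
φ_{22} = -0.0714 / 0.7286 = -0.098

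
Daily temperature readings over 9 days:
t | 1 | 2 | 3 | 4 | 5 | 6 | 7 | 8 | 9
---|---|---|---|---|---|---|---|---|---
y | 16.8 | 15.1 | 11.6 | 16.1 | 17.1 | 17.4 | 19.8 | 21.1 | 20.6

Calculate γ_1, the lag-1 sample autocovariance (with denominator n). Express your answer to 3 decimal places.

Mean ȳ = (16.8 + 15.1 + 11.6 + 16.1 + 17.1 + 17.4 + 19.8 + 21.1 + 20.6)/9 = 17.2889
Σ_{t=1}^{8}(y_t−ȳ)(y_{t+1}−ȳ) = 42.9577
γ_1 = 42.9577 / 9 = 4.773

4.773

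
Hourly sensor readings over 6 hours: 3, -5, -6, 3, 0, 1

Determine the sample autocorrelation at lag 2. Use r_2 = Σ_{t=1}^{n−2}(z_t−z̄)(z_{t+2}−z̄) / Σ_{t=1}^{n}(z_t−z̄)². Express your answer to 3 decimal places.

Mean z̄ = (3 − 5 − 6 + 3 + 0 + 1)/6 = -0.6667
Deviations from mean: 3.6667, -4.3333, -5.3333, 3.6667, 0.6667, 1.6667
Σ(z_t−z̄)(z_{t+2}−z̄) = (-19.5556) + (-15.8889) + (-3.5556) + (6.1111) = -32.8889
Denominator Σ(z_t−z̄)² = 77.3333
r_2 = -32.8889 / 77.3333 = -0.425

-0.425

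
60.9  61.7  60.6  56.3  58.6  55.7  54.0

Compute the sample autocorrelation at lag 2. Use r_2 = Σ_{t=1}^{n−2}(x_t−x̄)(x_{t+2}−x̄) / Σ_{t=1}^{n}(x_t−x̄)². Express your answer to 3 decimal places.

0.072

Mean x̄ = (60.9 + 61.7 + 60.6 + 56.3 + 58.6 + 55.7 + 54.0)/7 = 58.2571
Deviations from mean: 2.6429, 3.4429, 2.3429, -1.9571, 0.3429, -2.5571, -4.2571
Σ(x_t−x̄)(x_{t+2}−x̄) = (6.1918) + (-6.7382) + (0.8033) + (5.0047) + (-1.4596) = 3.8020
Denominator Σ(x_t−x̄)² = 52.9371
r_2 = 3.8020 / 52.9371 = 0.072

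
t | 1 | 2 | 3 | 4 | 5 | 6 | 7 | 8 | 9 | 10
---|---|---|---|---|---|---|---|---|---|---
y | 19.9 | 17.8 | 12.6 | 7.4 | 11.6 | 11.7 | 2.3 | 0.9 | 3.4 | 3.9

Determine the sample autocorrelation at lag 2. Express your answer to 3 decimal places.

0.180

Mean ȳ = (19.9 + 17.8 + 12.6 + 7.4 + 11.6 + 11.7 + 2.3 + 0.9 + 3.4 + 3.9)/10 = 9.1500
Numerator Σ_{t=1}^{8}(y_t−ȳ)(y_{t+2}−ȳ) = 70.8200
Denominator Σ(y_t−ȳ)² = 393.4650
r_2 = 70.8200 / 393.4650 = 0.180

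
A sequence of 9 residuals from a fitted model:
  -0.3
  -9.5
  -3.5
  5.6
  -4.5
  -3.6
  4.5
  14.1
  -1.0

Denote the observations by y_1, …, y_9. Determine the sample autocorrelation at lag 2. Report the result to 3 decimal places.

Mean ȳ = (-0.3 − 9.5 − 3.5 + 5.6 − 4.5 − 3.6 + 4.5 + 14.1 − 1.0)/9 = 0.2000
Σ(y_t−ȳ)(y_{t+2}−ȳ) = (1.8500) + (-52.3800) + (17.3900) + (-20.5200) + (-20.2100) + (-52.8200) + (-5.1600) = -131.8500
Denominator Σ(y_t−ȳ)² = 386.8600
r_2 = -131.8500 / 386.8600 = -0.341

-0.341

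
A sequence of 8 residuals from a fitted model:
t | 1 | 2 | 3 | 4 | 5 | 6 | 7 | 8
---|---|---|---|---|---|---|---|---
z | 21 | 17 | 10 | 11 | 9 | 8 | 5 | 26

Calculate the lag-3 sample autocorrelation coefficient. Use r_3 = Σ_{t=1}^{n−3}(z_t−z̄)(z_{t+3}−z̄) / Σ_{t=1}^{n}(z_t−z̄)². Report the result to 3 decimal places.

-0.140

Mean z̄ = (21 + 17 + 10 + 11 + 9 + 8 + 5 + 26)/8 = 13.3750
Deviations from mean: 7.6250, 3.6250, -3.3750, -2.3750, -4.3750, -5.3750, -8.3750, 12.6250
Numerator Σ_{t=1}^{5}(z_t−z̄)(z_{t+3}−z̄) = -51.1719
Denominator Σ(z_t−z̄)² = 365.8750
r_3 = -51.1719 / 365.8750 = -0.140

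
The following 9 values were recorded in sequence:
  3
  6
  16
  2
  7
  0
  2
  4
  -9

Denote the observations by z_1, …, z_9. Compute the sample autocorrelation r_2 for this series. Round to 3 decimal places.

Mean z̄ = (3 + 6 + 16 + 2 + 7 + 0 + 2 + 4 − 9)/9 = 3.4444
Σ(z_t−z̄)(z_{t+2}−z̄) = (-5.5802) + (-3.6914) + (44.6420) + (4.9753) + (-5.1358) + (-1.9136) + (17.9753) = 51.2716
Denominator Σ(z_t−z̄)² = 348.2222
r_2 = 51.2716 / 348.2222 = 0.147

0.147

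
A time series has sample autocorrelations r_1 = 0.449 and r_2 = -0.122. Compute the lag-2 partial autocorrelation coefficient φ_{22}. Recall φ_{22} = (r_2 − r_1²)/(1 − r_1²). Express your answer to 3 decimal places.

-0.405

φ_{22} = (r_2 − r_1²) / (1 − r_1²)
r_1² = (0.449)² = 0.201601
Numerator = -0.122 − 0.2016 = -0.3236; denominator = 1 − 0.2016 = 0.7984
φ_{22} = -0.3236 / 0.7984 = -0.405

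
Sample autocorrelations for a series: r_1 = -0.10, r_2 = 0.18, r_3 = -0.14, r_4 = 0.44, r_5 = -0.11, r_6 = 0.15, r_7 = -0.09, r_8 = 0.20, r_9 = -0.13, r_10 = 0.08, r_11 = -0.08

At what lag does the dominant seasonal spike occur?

4

The largest autocorrelation is r_4 = 0.44, with a weaker echo at lag 8 (0.20); the remaining lags stay at or below 0.18.
The dominant spike at lag 4 indicates a seasonal period of 4.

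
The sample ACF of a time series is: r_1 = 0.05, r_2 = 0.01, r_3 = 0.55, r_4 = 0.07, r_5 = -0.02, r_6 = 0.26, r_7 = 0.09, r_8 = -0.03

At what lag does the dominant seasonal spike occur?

The largest autocorrelation is r_3 = 0.55, with a weaker echo at lag 6 (0.26); the remaining lags stay at or below 0.09.
The dominant spike at lag 3 indicates a seasonal period of 3.

3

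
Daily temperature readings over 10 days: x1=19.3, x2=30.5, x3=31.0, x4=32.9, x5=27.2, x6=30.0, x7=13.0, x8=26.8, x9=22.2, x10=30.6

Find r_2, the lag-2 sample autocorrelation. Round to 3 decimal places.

Mean x̄ = (19.3 + 30.5 + 31.0 + 32.9 + 27.2 + 30.0 + 13.0 + 26.8 + 22.2 + 30.6)/10 = 26.3500
Numerator Σ_{t=1}^{8}(x_t−x̄)(x_{t+2}−x̄) = 69.8700
Denominator Σ(x_t−x̄)² = 359.2050
r_2 = 69.8700 / 359.2050 = 0.195

0.195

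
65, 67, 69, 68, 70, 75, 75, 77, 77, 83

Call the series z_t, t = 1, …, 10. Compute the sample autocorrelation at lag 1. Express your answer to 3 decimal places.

Mean z̄ = (65 + 67 + 69 + 68 + 70 + 75 + 75 + 77 + 77 + 83)/10 = 72.6000
Numerator Σ_{t=1}^{9}(z_t−z̄)(z_{t+1}−z̄) = 166.4400
Denominator Σ(z_t−z̄)² = 288.4000
r_1 = 166.4400 / 288.4000 = 0.577

0.577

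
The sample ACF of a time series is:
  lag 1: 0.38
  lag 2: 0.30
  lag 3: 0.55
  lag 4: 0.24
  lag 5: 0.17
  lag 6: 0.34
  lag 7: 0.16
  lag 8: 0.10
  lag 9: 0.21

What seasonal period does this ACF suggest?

The largest autocorrelation is r_3 = 0.55; the remaining lags stay at or below 0.38. The elevated value at lag 1 (0.38), dropping to 0.30 at lag 2, reflects decaying short-term dependence rather than seasonality.
The dominant spike at lag 3 indicates a seasonal period of 3.

3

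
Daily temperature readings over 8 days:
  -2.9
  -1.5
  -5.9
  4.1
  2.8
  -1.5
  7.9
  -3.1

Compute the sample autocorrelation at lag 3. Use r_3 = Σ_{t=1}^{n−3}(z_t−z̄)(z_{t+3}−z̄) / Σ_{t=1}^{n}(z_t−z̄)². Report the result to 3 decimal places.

0.115

Mean z̄ = (-2.9 − 1.5 − 5.9 + 4.1 + 2.8 − 1.5 + 7.9 − 3.1)/8 = -0.0125
Deviations from mean: -2.8875, -1.4875, -5.8875, 4.1125, 2.8125, -1.4875, 7.9125, -3.0875
Numerator Σ_{t=1}^{5}(z_t−z̄)(z_{t+3}−z̄) = 16.5558
Denominator Σ(z_t−z̄)² = 144.3888
r_3 = 16.5558 / 144.3888 = 0.115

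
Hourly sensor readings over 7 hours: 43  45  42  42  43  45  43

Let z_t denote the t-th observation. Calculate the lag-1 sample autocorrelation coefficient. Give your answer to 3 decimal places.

-0.175

Mean z̄ = (43 + 45 + 42 + 42 + 43 + 45 + 43)/7 = 43.2857
Deviations from mean: -0.2857, 1.7143, -1.2857, -1.2857, -0.2857, 1.7143, -0.2857
Σ(z_t−z̄)(z_{t+1}−z̄) = (-0.4898) + (-2.2041) + (1.6531) + (0.3673) + (-0.4898) + (-0.4898) = -1.6531
Denominator Σ(z_t−z̄)² = 9.4286
r_1 = -1.6531 / 9.4286 = -0.175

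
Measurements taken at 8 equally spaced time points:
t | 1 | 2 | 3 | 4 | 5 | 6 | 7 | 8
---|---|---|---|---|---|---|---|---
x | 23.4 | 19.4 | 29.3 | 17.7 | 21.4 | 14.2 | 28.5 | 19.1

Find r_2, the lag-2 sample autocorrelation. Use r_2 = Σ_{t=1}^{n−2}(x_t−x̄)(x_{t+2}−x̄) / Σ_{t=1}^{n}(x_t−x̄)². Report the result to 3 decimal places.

Mean x̄ = (23.4 + 19.4 + 29.3 + 17.7 + 21.4 + 14.2 + 28.5 + 19.1)/8 = 21.6250
Deviations from mean: 1.7750, -2.2250, 7.6750, -3.9250, -0.2250, -7.4250, 6.8750, -2.5250
Σ(x_t−x̄)(x_{t+2}−x̄) = (13.6231) + (8.7331) + (-1.7269) + (29.1431) + (-1.5469) + (18.7481) = 66.9738
Denominator Σ(x_t−x̄)² = 191.2350
r_2 = 66.9738 / 191.2350 = 0.350

0.350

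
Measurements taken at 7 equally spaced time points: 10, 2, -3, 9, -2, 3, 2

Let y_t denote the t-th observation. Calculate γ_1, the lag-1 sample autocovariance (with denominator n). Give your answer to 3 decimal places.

-9.571

Mean ȳ = (10 + 2 − 3 + 9 − 2 + 3 + 2)/7 = 3.0000
Deviations: 7.0000, -1.0000, -6.0000, 6.0000, -5.0000, 0.0000, -1.0000
Σ_{t=1}^{6}(y_t−ȳ)(y_{t+1}−ȳ) = -67.0000
γ_1 = -67.0000 / 7 = -9.571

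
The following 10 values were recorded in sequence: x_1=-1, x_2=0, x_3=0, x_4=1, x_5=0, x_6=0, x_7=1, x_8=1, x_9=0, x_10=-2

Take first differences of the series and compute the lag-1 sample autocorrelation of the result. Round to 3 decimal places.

First differences Δx: 1, 0, 1, -1, 0, 1, 0, -1, -2
Mean of differences = -0.1111
Numerator Σ(Δx_t−Δx̄)(Δx_{t+1}−Δx̄) = 0.9877
Denominator Σ(Δx_t−Δx̄)² = 8.8889
r_1(Δx) = 0.9877 / 8.8889 = 0.111

0.111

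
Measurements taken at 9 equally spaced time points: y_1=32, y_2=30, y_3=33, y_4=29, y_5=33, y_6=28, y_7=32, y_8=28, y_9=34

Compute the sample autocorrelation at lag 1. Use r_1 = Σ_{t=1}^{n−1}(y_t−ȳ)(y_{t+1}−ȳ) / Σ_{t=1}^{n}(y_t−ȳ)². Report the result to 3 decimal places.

Mean ȳ = (32 + 30 + 33 + 29 + 33 + 28 + 32 + 28 + 34)/9 = 31.0000
Numerator Σ_{t=1}^{8}(y_t−ȳ)(y_{t+1}−ȳ) = -32.0000
Denominator Σ(y_t−ȳ)² = 42.0000
r_1 = -32.0000 / 42.0000 = -0.762

-0.762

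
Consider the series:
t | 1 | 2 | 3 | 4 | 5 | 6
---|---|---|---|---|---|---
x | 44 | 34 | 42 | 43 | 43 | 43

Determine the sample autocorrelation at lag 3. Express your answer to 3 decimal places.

-0.097

Mean x̄ = (44 + 34 + 42 + 43 + 43 + 43)/6 = 41.5000
Numerator Σ_{t=1}^{3}(x_t−x̄)(x_{t+3}−x̄) = -6.7500
Denominator Σ(x_t−x̄)² = 69.5000
r_3 = -6.7500 / 69.5000 = -0.097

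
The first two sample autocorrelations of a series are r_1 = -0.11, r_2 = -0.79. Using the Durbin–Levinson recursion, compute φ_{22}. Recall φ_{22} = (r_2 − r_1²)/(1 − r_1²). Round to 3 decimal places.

-0.812

φ_{22} = (r_2 − r_1²) / (1 − r_1²)
r_1² = (-0.11)² = 0.0121
Numerator = -0.79 − 0.0121 = -0.8021; denominator = 1 − 0.0121 = 0.9879
φ_{22} = -0.8021 / 0.9879 = -0.812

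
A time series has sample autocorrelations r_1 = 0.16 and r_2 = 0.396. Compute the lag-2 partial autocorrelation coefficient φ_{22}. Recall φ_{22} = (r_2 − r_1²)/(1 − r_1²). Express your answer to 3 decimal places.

φ_{22} = (r_2 − r_1²) / (1 − r_1²)
r_1² = (0.16)² = 0.0256
Numerator = 0.396 − 0.0256 = 0.3704; denominator = 1 − 0.0256 = 0.9744
φ_{22} = 0.3704 / 0.9744 = 0.380

0.380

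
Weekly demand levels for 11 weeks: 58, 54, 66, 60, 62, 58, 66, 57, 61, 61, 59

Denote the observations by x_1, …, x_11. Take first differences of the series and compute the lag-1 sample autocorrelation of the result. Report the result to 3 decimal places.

First differences Δx: -4, 12, -6, 2, -4, 8, -9, 4, 0, -2
Mean of differences = 0.1000
Numerator Σ(Δx_t−Δx̄)(Δx_{t+1}−Δx̄) = -280.7100
Denominator Σ(Δx_t−Δx̄)² = 380.9000
r_1(Δx) = -280.7100 / 380.9000 = -0.737

-0.737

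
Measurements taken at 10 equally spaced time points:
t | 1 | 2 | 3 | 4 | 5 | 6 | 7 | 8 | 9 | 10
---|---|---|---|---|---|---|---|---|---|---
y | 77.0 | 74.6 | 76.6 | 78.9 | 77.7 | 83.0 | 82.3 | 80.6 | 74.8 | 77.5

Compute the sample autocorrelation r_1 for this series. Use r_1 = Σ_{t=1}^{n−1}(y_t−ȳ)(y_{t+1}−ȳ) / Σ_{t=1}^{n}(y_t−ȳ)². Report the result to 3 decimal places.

Mean ȳ = (77.0 + 74.6 + 76.6 + 78.9 + 77.7 + 83.0 + 82.3 + 80.6 + 74.8 + 77.5)/10 = 78.3000
Numerator Σ_{t=1}^{9}(y_t−ȳ)(y_{t+1}−ȳ) = 29.6500
Denominator Σ(y_t−ȳ)² = 75.2600
r_1 = 29.6500 / 75.2600 = 0.394

0.394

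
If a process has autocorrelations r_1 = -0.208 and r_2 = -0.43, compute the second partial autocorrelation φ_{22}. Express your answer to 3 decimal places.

-0.495

φ_{22} = (r_2 − r_1²) / (1 − r_1²)
r_1² = (-0.208)² = 0.043264
Numerator = -0.43 − 0.0433 = -0.4733; denominator = 1 − 0.0433 = 0.9567
φ_{22} = -0.4733 / 0.9567 = -0.495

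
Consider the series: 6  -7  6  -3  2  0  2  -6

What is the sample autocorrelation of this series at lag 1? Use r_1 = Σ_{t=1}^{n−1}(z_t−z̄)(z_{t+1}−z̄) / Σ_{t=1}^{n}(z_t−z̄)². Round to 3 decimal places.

-0.690

Mean z̄ = (6 − 7 + 6 − 3 + 2 + 0 + 2 − 6)/8 = 0.0000
Numerator Σ_{t=1}^{7}(z_t−z̄)(z_{t+1}−z̄) = -120.0000
Denominator Σ(z_t−z̄)² = 174.0000
r_1 = -120.0000 / 174.0000 = -0.690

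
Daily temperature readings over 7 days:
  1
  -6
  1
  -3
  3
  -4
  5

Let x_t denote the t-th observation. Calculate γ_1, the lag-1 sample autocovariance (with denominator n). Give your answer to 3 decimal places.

-8.577

Mean x̄ = (1 − 6 + 1 − 3 + 3 − 4 + 5)/7 = -0.4286
Σ_{t=1}^{6}(x_t−x̄)(x_{t+1}−x̄) = -60.0408
γ_1 = -60.0408 / 7 = -8.577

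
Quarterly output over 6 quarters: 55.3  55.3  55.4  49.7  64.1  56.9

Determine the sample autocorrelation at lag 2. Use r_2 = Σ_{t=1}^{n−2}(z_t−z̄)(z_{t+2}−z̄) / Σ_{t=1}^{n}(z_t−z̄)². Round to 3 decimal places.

Mean z̄ = (55.3 + 55.3 + 55.4 + 49.7 + 64.1 + 56.9)/6 = 56.1167
Deviations from mean: -0.8167, -0.8167, -0.7167, -6.4167, 7.9833, 0.7833
Σ(z_t−z̄)(z_{t+2}−z̄) = (0.5853) + (5.2403) + (-5.7214) + (-5.0264) = -4.9222
Denominator Σ(z_t−z̄)² = 107.3683
r_2 = -4.9222 / 107.3683 = -0.046

-0.046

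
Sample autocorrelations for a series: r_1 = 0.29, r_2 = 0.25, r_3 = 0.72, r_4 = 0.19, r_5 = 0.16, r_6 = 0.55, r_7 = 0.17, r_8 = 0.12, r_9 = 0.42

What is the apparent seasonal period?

The largest autocorrelation is r_3 = 0.72, with weaker echoes at lags 6 (0.55) and 9 (0.42); the remaining lags stay at or below 0.29. The elevated value at lag 1 (0.29), dropping to 0.25 at lag 2, reflects decaying short-term dependence rather than seasonality.
The dominant spike at lag 3 indicates a seasonal period of 3.

3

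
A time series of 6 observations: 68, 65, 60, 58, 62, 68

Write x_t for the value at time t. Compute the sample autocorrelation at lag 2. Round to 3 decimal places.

-0.497

Mean x̄ = (68 + 65 + 60 + 58 + 62 + 68)/6 = 63.5000
Σ(x_t−x̄)(x_{t+2}−x̄) = (-15.7500) + (-8.2500) + (5.2500) + (-24.7500) = -43.5000
Denominator Σ(x_t−x̄)² = 87.5000
r_2 = -43.5000 / 87.5000 = -0.497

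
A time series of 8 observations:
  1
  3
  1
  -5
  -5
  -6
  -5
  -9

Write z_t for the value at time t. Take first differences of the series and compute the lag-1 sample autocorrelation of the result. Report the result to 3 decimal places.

First differences Δz: 2, -2, -6, 0, -1, 1, -4
Mean of differences = -1.4286
Numerator Σ(Δz_t−Δz̄)(Δz_{t+1}−Δz̄) = -10.4694
Denominator Σ(Δz_t−Δz̄)² = 47.7143
r_1(Δz) = -10.4694 / 47.7143 = -0.219

-0.219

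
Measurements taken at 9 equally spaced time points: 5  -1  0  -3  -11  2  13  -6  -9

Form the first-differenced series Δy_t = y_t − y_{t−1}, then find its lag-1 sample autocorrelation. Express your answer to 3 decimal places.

First differences Δy: -6, 1, -3, -8, 13, 11, -19, -3
Mean of differences = -1.7500
Numerator Σ(Δy_t−Δȳ)(Δy_{t+1}−Δȳ) = -109.8125
Denominator Σ(Δy_t−Δȳ)² = 745.5000
r_1(Δy) = -109.8125 / 745.5000 = -0.147

-0.147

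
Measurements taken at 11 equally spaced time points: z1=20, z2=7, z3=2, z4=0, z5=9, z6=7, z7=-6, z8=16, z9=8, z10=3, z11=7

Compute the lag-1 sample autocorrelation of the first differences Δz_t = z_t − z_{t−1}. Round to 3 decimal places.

First differences Δz: -13, -5, -2, 9, -2, -13, 22, -8, -5, 4
Mean of differences = -1.3000
Numerator Σ(Δz_t−Δz̄)(Δz_{t+1}−Δz̄) = -383.8900
Denominator Σ(Δz_t−Δz̄)² = 1024.1000
r_1(Δz) = -383.8900 / 1024.1000 = -0.375

-0.375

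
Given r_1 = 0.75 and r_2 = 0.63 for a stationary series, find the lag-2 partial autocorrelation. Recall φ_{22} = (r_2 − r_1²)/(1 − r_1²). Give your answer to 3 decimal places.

0.154

φ_{22} = (r_2 − r_1²) / (1 − r_1²)
r_1² = (0.75)² = 0.5625
Numerator = 0.63 − 0.5625 = 0.0675; denominator = 1 − 0.5625 = 0.4375
φ_{22} = 0.0675 / 0.4375 = 0.154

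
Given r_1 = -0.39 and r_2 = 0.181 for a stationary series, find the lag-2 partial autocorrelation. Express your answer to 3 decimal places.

0.034

φ_{22} = (r_2 − r_1²) / (1 − r_1²)
r_1² = (-0.39)² = 0.1521
Numerator = 0.181 − 0.1521 = 0.0289; denominator = 1 − 0.1521 = 0.8479
φ_{22} = 0.0289 / 0.8479 = 0.034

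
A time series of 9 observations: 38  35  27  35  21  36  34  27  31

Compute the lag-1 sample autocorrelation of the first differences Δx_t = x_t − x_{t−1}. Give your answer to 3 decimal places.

-0.666

First differences Δx: -3, -8, 8, -14, 15, -2, -7, 4
Mean of differences = -0.8750
Numerator Σ(Δx_t−Δx̄)(Δx_{t+1}−Δx̄) = -413.7656
Denominator Σ(Δx_t−Δx̄)² = 620.8750
r_1(Δx) = -413.7656 / 620.8750 = -0.666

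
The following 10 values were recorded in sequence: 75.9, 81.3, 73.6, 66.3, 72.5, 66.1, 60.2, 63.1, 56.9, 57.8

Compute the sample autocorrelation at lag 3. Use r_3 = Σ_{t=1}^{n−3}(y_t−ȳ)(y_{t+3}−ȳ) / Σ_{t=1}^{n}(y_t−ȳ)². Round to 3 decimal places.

Mean ȳ = (75.9 + 81.3 + 73.6 + 66.3 + 72.5 + 66.1 + 60.2 + 63.1 + 56.9 + 57.8)/10 = 67.3700
Σ(y_t−ȳ)(y_{t+3}−ȳ) = (-9.1271) + (71.4609) + (-7.9121) + (7.6719) + (-21.9051) + (13.2969) + (68.6169) = 122.1023
Denominator Σ(y_t−ȳ)² = 605.5410
r_3 = 122.1023 / 605.5410 = 0.202

0.202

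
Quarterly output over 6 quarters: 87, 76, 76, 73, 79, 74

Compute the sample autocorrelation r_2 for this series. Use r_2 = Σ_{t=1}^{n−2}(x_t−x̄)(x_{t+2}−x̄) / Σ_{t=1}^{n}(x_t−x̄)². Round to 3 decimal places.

Mean x̄ = (87 + 76 + 76 + 73 + 79 + 74)/6 = 77.5000
Deviations from mean: 9.5000, -1.5000, -1.5000, -4.5000, 1.5000, -3.5000
Numerator Σ_{t=1}^{4}(x_t−x̄)(x_{t+2}−x̄) = 6.0000
Denominator Σ(x_t−x̄)² = 129.5000
r_2 = 6.0000 / 129.5000 = 0.046

0.046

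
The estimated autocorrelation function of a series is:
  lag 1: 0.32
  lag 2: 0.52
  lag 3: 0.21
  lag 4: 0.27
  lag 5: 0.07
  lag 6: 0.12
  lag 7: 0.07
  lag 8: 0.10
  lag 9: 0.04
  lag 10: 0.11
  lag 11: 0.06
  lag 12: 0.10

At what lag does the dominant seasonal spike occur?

The largest autocorrelation is r_2 = 0.52; the remaining lags stay at or below 0.32.
The dominant spike at lag 2 indicates a seasonal period of 2.

2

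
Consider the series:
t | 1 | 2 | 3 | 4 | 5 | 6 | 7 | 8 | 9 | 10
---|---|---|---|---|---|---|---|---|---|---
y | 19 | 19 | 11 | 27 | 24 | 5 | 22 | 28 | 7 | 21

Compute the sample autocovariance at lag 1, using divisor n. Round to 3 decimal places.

Mean ȳ = (19 + 19 + 11 + 27 + 24 + 5 + 22 + 28 + 7 + 21)/10 = 18.3000
Σ_{t=1}^{9}(y_t−ȳ)(y_{t+1}−ȳ) = -247.7900
γ_1 = -247.7900 / 10 = -24.779

-24.779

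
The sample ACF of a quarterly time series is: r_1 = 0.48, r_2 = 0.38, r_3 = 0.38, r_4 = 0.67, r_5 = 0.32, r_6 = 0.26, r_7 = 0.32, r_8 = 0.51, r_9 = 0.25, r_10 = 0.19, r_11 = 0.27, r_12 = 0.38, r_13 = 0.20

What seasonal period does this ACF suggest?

4

The largest autocorrelation is r_4 = 0.67, with a weaker echo at lag 8 (0.51); the remaining lags stay at or below 0.48. The elevated value at lag 1 (0.48), dropping to 0.38 at lag 2, reflects decaying short-term dependence rather than seasonality.
The dominant spike at lag 4 indicates a seasonal period of 4.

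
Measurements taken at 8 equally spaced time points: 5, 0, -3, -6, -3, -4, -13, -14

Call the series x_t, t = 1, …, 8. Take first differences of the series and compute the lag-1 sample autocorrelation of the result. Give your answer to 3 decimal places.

-0.152

First differences Δx: -5, -3, -3, 3, -1, -9, -1
Mean of differences = -2.7143
Numerator Σ(Δx_t−Δx̄)(Δx_{t+1}−Δx̄) = -12.6531
Denominator Σ(Δx_t−Δx̄)² = 83.4286
r_1(Δx) = -12.6531 / 83.4286 = -0.152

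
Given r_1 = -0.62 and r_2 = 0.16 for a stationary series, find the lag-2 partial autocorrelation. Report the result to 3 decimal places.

-0.365

φ_{22} = (r_2 − r_1²) / (1 − r_1²)
r_1² = (-0.62)² = 0.3844
Numerator = 0.16 − 0.3844 = -0.2244; denominator = 1 − 0.3844 = 0.6156
φ_{22} = -0.2244 / 0.6156 = -0.365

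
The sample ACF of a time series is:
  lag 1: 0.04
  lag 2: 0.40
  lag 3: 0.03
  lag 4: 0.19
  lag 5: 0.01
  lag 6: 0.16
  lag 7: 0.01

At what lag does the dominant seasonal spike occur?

The largest autocorrelation is r_2 = 0.40, with weaker echoes at lags 4 (0.19) and 6 (0.16); the remaining lags stay at or below 0.04.
The dominant spike at lag 2 indicates a seasonal period of 2.

2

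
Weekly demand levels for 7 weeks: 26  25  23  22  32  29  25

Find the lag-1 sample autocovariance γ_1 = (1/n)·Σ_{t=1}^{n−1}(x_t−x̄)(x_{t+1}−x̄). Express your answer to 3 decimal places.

Mean x̄ = (26 + 25 + 23 + 22 + 32 + 29 + 25)/7 = 26.0000
Deviations: 0.0000, -1.0000, -3.0000, -4.0000, 6.0000, 3.0000, -1.0000
Σ_{t=1}^{6}(x_t−x̄)(x_{t+1}−x̄) = 6.0000
γ_1 = 6.0000 / 7 = 0.857

0.857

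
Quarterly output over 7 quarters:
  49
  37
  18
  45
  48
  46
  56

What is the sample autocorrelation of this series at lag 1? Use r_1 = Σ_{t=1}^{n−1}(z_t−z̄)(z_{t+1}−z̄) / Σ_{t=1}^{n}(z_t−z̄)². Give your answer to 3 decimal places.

0.135

Mean z̄ = (49 + 37 + 18 + 45 + 48 + 46 + 56)/7 = 42.7143
Deviations from mean: 6.2857, -5.7143, -24.7143, 2.2857, 5.2857, 3.2857, 13.2857
Numerator Σ_{t=1}^{6}(z_t−z̄)(z_{t+1}−z̄) = 121.9184
Denominator Σ(z_t−z̄)² = 903.4286
r_1 = 121.9184 / 903.4286 = 0.135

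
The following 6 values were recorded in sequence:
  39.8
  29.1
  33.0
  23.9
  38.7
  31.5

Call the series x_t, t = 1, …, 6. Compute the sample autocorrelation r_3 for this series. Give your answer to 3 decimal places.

-0.474

Mean x̄ = (39.8 + 29.1 + 33.0 + 23.9 + 38.7 + 31.5)/6 = 32.6667
Deviations from mean: 7.1333, -3.5667, 0.3333, -8.7667, 6.0333, -1.1667
Σ(x_t−x̄)(x_{t+3}−x̄) = (-62.5356) + (-21.5189) + (-0.3889) = -84.4433
Denominator Σ(x_t−x̄)² = 178.3333
r_3 = -84.4433 / 178.3333 = -0.474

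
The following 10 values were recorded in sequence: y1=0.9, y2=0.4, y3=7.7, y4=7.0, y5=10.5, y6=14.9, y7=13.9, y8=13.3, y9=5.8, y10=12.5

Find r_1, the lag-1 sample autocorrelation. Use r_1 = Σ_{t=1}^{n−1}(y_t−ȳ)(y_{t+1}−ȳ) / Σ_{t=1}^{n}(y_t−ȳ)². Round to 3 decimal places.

Mean ȳ = (0.9 + 0.4 + 7.7 + 7.0 + 10.5 + 14.9 + 13.9 + 13.3 + 5.8 + 12.5)/10 = 8.6900
Numerator Σ_{t=1}^{9}(y_t−ȳ)(y_{t+1}−ȳ) = 114.6789
Denominator Σ(y_t−ȳ)² = 246.3490
r_1 = 114.6789 / 246.3490 = 0.466

0.466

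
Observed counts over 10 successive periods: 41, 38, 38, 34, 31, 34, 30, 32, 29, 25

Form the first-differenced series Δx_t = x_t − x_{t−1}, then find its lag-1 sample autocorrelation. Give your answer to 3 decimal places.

-0.506

First differences Δx: -3, 0, -4, -3, 3, -4, 2, -3, -4
Mean of differences = -1.7778
Numerator Σ(Δx_t−Δx̄)(Δx_{t+1}−Δx̄) = -30.1605
Denominator Σ(Δx_t−Δx̄)² = 59.5556
r_1(Δx) = -30.1605 / 59.5556 = -0.506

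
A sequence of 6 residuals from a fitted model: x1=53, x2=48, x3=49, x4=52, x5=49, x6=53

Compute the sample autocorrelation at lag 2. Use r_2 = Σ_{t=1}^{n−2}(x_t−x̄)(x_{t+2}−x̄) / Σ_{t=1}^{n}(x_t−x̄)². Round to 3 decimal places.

Mean x̄ = (53 + 48 + 49 + 52 + 49 + 53)/6 = 50.6667
Σ(x_t−x̄)(x_{t+2}−x̄) = (-3.8889) + (-3.5556) + (2.7778) + (3.1111) = -1.5556
Denominator Σ(x_t−x̄)² = 25.3333
r_2 = -1.5556 / 25.3333 = -0.061

-0.061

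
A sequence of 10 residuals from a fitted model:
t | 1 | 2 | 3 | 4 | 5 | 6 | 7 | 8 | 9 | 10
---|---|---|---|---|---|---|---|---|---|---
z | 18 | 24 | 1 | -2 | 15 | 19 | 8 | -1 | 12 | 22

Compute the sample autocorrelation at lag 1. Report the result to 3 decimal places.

0.106

Mean z̄ = (18 + 24 + 1 − 2 + 15 + 19 + 8 − 1 + 12 + 22)/10 = 11.6000
Numerator Σ_{t=1}^{9}(z_t−z̄)(z_{t+1}−z̄) = 88.8400
Denominator Σ(z_t−z̄)² = 838.4000
r_1 = 88.8400 / 838.4000 = 0.106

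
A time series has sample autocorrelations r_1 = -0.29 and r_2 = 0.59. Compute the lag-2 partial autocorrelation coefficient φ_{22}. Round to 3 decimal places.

0.552

φ_{22} = (r_2 − r_1²) / (1 − r_1²)
r_1² = (-0.29)² = 0.0841
Numerator = 0.59 − 0.0841 = 0.5059; denominator = 1 − 0.0841 = 0.9159
φ_{22} = 0.5059 / 0.9159 = 0.552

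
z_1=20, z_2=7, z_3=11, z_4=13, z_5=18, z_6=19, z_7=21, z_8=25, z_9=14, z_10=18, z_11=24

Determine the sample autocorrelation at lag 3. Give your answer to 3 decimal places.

Mean z̄ = (20 + 7 + 11 + 13 + 18 + 19 + 21 + 25 + 14 + 18 + 24)/11 = 17.2727
Numerator Σ_{t=1}^{8}(z_t−z̄)(z_{t+3}−z̄) = 8.7769
Denominator Σ(z_t−z̄)² = 304.1818
r_3 = 8.7769 / 304.1818 = 0.029

0.029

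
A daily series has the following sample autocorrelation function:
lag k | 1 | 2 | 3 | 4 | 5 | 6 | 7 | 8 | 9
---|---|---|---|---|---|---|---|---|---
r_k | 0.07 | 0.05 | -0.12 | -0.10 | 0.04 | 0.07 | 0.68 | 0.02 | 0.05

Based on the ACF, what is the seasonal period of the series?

7

The largest autocorrelation is r_7 = 0.68; the remaining lags stay at or below 0.07.
The dominant spike at lag 7 indicates a seasonal period of 7.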